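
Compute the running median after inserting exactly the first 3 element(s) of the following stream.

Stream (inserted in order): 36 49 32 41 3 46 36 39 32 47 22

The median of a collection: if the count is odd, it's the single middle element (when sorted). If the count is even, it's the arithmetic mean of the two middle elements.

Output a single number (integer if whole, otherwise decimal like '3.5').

Answer: 36

Derivation:
Step 1: insert 36 -> lo=[36] (size 1, max 36) hi=[] (size 0) -> median=36
Step 2: insert 49 -> lo=[36] (size 1, max 36) hi=[49] (size 1, min 49) -> median=42.5
Step 3: insert 32 -> lo=[32, 36] (size 2, max 36) hi=[49] (size 1, min 49) -> median=36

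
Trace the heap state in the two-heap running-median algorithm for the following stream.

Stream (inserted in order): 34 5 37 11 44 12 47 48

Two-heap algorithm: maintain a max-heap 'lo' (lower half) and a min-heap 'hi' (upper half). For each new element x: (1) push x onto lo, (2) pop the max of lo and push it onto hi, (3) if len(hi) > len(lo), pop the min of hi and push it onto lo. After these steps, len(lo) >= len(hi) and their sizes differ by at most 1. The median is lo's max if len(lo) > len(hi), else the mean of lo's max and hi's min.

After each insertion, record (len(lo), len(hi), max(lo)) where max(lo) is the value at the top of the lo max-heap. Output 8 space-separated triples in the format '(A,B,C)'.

Answer: (1,0,34) (1,1,5) (2,1,34) (2,2,11) (3,2,34) (3,3,12) (4,3,34) (4,4,34)

Derivation:
Step 1: insert 34 -> lo=[34] hi=[] -> (len(lo)=1, len(hi)=0, max(lo)=34)
Step 2: insert 5 -> lo=[5] hi=[34] -> (len(lo)=1, len(hi)=1, max(lo)=5)
Step 3: insert 37 -> lo=[5, 34] hi=[37] -> (len(lo)=2, len(hi)=1, max(lo)=34)
Step 4: insert 11 -> lo=[5, 11] hi=[34, 37] -> (len(lo)=2, len(hi)=2, max(lo)=11)
Step 5: insert 44 -> lo=[5, 11, 34] hi=[37, 44] -> (len(lo)=3, len(hi)=2, max(lo)=34)
Step 6: insert 12 -> lo=[5, 11, 12] hi=[34, 37, 44] -> (len(lo)=3, len(hi)=3, max(lo)=12)
Step 7: insert 47 -> lo=[5, 11, 12, 34] hi=[37, 44, 47] -> (len(lo)=4, len(hi)=3, max(lo)=34)
Step 8: insert 48 -> lo=[5, 11, 12, 34] hi=[37, 44, 47, 48] -> (len(lo)=4, len(hi)=4, max(lo)=34)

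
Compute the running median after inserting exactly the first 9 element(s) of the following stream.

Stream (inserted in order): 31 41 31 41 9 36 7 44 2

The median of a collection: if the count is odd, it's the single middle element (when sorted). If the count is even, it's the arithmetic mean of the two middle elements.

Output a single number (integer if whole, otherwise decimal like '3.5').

Answer: 31

Derivation:
Step 1: insert 31 -> lo=[31] (size 1, max 31) hi=[] (size 0) -> median=31
Step 2: insert 41 -> lo=[31] (size 1, max 31) hi=[41] (size 1, min 41) -> median=36
Step 3: insert 31 -> lo=[31, 31] (size 2, max 31) hi=[41] (size 1, min 41) -> median=31
Step 4: insert 41 -> lo=[31, 31] (size 2, max 31) hi=[41, 41] (size 2, min 41) -> median=36
Step 5: insert 9 -> lo=[9, 31, 31] (size 3, max 31) hi=[41, 41] (size 2, min 41) -> median=31
Step 6: insert 36 -> lo=[9, 31, 31] (size 3, max 31) hi=[36, 41, 41] (size 3, min 36) -> median=33.5
Step 7: insert 7 -> lo=[7, 9, 31, 31] (size 4, max 31) hi=[36, 41, 41] (size 3, min 36) -> median=31
Step 8: insert 44 -> lo=[7, 9, 31, 31] (size 4, max 31) hi=[36, 41, 41, 44] (size 4, min 36) -> median=33.5
Step 9: insert 2 -> lo=[2, 7, 9, 31, 31] (size 5, max 31) hi=[36, 41, 41, 44] (size 4, min 36) -> median=31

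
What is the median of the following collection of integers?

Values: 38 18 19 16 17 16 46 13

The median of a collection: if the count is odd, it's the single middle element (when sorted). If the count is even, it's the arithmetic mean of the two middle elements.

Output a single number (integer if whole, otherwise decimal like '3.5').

Answer: 17.5

Derivation:
Step 1: insert 38 -> lo=[38] (size 1, max 38) hi=[] (size 0) -> median=38
Step 2: insert 18 -> lo=[18] (size 1, max 18) hi=[38] (size 1, min 38) -> median=28
Step 3: insert 19 -> lo=[18, 19] (size 2, max 19) hi=[38] (size 1, min 38) -> median=19
Step 4: insert 16 -> lo=[16, 18] (size 2, max 18) hi=[19, 38] (size 2, min 19) -> median=18.5
Step 5: insert 17 -> lo=[16, 17, 18] (size 3, max 18) hi=[19, 38] (size 2, min 19) -> median=18
Step 6: insert 16 -> lo=[16, 16, 17] (size 3, max 17) hi=[18, 19, 38] (size 3, min 18) -> median=17.5
Step 7: insert 46 -> lo=[16, 16, 17, 18] (size 4, max 18) hi=[19, 38, 46] (size 3, min 19) -> median=18
Step 8: insert 13 -> lo=[13, 16, 16, 17] (size 4, max 17) hi=[18, 19, 38, 46] (size 4, min 18) -> median=17.5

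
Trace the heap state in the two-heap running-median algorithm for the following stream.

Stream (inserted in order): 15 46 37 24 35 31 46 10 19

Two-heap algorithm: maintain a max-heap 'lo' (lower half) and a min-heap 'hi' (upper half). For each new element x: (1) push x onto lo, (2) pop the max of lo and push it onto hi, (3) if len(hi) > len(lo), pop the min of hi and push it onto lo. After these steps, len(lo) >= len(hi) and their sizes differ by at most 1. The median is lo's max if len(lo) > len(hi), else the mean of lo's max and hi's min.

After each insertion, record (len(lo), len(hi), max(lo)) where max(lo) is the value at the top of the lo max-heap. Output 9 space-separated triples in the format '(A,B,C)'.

Answer: (1,0,15) (1,1,15) (2,1,37) (2,2,24) (3,2,35) (3,3,31) (4,3,35) (4,4,31) (5,4,31)

Derivation:
Step 1: insert 15 -> lo=[15] hi=[] -> (len(lo)=1, len(hi)=0, max(lo)=15)
Step 2: insert 46 -> lo=[15] hi=[46] -> (len(lo)=1, len(hi)=1, max(lo)=15)
Step 3: insert 37 -> lo=[15, 37] hi=[46] -> (len(lo)=2, len(hi)=1, max(lo)=37)
Step 4: insert 24 -> lo=[15, 24] hi=[37, 46] -> (len(lo)=2, len(hi)=2, max(lo)=24)
Step 5: insert 35 -> lo=[15, 24, 35] hi=[37, 46] -> (len(lo)=3, len(hi)=2, max(lo)=35)
Step 6: insert 31 -> lo=[15, 24, 31] hi=[35, 37, 46] -> (len(lo)=3, len(hi)=3, max(lo)=31)
Step 7: insert 46 -> lo=[15, 24, 31, 35] hi=[37, 46, 46] -> (len(lo)=4, len(hi)=3, max(lo)=35)
Step 8: insert 10 -> lo=[10, 15, 24, 31] hi=[35, 37, 46, 46] -> (len(lo)=4, len(hi)=4, max(lo)=31)
Step 9: insert 19 -> lo=[10, 15, 19, 24, 31] hi=[35, 37, 46, 46] -> (len(lo)=5, len(hi)=4, max(lo)=31)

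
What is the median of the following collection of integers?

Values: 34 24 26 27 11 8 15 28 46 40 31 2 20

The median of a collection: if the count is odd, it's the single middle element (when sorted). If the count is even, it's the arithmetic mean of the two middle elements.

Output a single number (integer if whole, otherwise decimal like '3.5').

Step 1: insert 34 -> lo=[34] (size 1, max 34) hi=[] (size 0) -> median=34
Step 2: insert 24 -> lo=[24] (size 1, max 24) hi=[34] (size 1, min 34) -> median=29
Step 3: insert 26 -> lo=[24, 26] (size 2, max 26) hi=[34] (size 1, min 34) -> median=26
Step 4: insert 27 -> lo=[24, 26] (size 2, max 26) hi=[27, 34] (size 2, min 27) -> median=26.5
Step 5: insert 11 -> lo=[11, 24, 26] (size 3, max 26) hi=[27, 34] (size 2, min 27) -> median=26
Step 6: insert 8 -> lo=[8, 11, 24] (size 3, max 24) hi=[26, 27, 34] (size 3, min 26) -> median=25
Step 7: insert 15 -> lo=[8, 11, 15, 24] (size 4, max 24) hi=[26, 27, 34] (size 3, min 26) -> median=24
Step 8: insert 28 -> lo=[8, 11, 15, 24] (size 4, max 24) hi=[26, 27, 28, 34] (size 4, min 26) -> median=25
Step 9: insert 46 -> lo=[8, 11, 15, 24, 26] (size 5, max 26) hi=[27, 28, 34, 46] (size 4, min 27) -> median=26
Step 10: insert 40 -> lo=[8, 11, 15, 24, 26] (size 5, max 26) hi=[27, 28, 34, 40, 46] (size 5, min 27) -> median=26.5
Step 11: insert 31 -> lo=[8, 11, 15, 24, 26, 27] (size 6, max 27) hi=[28, 31, 34, 40, 46] (size 5, min 28) -> median=27
Step 12: insert 2 -> lo=[2, 8, 11, 15, 24, 26] (size 6, max 26) hi=[27, 28, 31, 34, 40, 46] (size 6, min 27) -> median=26.5
Step 13: insert 20 -> lo=[2, 8, 11, 15, 20, 24, 26] (size 7, max 26) hi=[27, 28, 31, 34, 40, 46] (size 6, min 27) -> median=26

Answer: 26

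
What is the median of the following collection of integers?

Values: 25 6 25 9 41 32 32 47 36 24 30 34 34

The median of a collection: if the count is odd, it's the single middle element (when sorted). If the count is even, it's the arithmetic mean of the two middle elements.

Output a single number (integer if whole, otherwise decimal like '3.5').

Answer: 32

Derivation:
Step 1: insert 25 -> lo=[25] (size 1, max 25) hi=[] (size 0) -> median=25
Step 2: insert 6 -> lo=[6] (size 1, max 6) hi=[25] (size 1, min 25) -> median=15.5
Step 3: insert 25 -> lo=[6, 25] (size 2, max 25) hi=[25] (size 1, min 25) -> median=25
Step 4: insert 9 -> lo=[6, 9] (size 2, max 9) hi=[25, 25] (size 2, min 25) -> median=17
Step 5: insert 41 -> lo=[6, 9, 25] (size 3, max 25) hi=[25, 41] (size 2, min 25) -> median=25
Step 6: insert 32 -> lo=[6, 9, 25] (size 3, max 25) hi=[25, 32, 41] (size 3, min 25) -> median=25
Step 7: insert 32 -> lo=[6, 9, 25, 25] (size 4, max 25) hi=[32, 32, 41] (size 3, min 32) -> median=25
Step 8: insert 47 -> lo=[6, 9, 25, 25] (size 4, max 25) hi=[32, 32, 41, 47] (size 4, min 32) -> median=28.5
Step 9: insert 36 -> lo=[6, 9, 25, 25, 32] (size 5, max 32) hi=[32, 36, 41, 47] (size 4, min 32) -> median=32
Step 10: insert 24 -> lo=[6, 9, 24, 25, 25] (size 5, max 25) hi=[32, 32, 36, 41, 47] (size 5, min 32) -> median=28.5
Step 11: insert 30 -> lo=[6, 9, 24, 25, 25, 30] (size 6, max 30) hi=[32, 32, 36, 41, 47] (size 5, min 32) -> median=30
Step 12: insert 34 -> lo=[6, 9, 24, 25, 25, 30] (size 6, max 30) hi=[32, 32, 34, 36, 41, 47] (size 6, min 32) -> median=31
Step 13: insert 34 -> lo=[6, 9, 24, 25, 25, 30, 32] (size 7, max 32) hi=[32, 34, 34, 36, 41, 47] (size 6, min 32) -> median=32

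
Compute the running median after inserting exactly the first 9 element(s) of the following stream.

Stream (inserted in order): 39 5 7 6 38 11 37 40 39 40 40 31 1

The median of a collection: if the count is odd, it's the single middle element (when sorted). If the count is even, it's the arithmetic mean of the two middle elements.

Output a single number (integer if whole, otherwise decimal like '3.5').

Answer: 37

Derivation:
Step 1: insert 39 -> lo=[39] (size 1, max 39) hi=[] (size 0) -> median=39
Step 2: insert 5 -> lo=[5] (size 1, max 5) hi=[39] (size 1, min 39) -> median=22
Step 3: insert 7 -> lo=[5, 7] (size 2, max 7) hi=[39] (size 1, min 39) -> median=7
Step 4: insert 6 -> lo=[5, 6] (size 2, max 6) hi=[7, 39] (size 2, min 7) -> median=6.5
Step 5: insert 38 -> lo=[5, 6, 7] (size 3, max 7) hi=[38, 39] (size 2, min 38) -> median=7
Step 6: insert 11 -> lo=[5, 6, 7] (size 3, max 7) hi=[11, 38, 39] (size 3, min 11) -> median=9
Step 7: insert 37 -> lo=[5, 6, 7, 11] (size 4, max 11) hi=[37, 38, 39] (size 3, min 37) -> median=11
Step 8: insert 40 -> lo=[5, 6, 7, 11] (size 4, max 11) hi=[37, 38, 39, 40] (size 4, min 37) -> median=24
Step 9: insert 39 -> lo=[5, 6, 7, 11, 37] (size 5, max 37) hi=[38, 39, 39, 40] (size 4, min 38) -> median=37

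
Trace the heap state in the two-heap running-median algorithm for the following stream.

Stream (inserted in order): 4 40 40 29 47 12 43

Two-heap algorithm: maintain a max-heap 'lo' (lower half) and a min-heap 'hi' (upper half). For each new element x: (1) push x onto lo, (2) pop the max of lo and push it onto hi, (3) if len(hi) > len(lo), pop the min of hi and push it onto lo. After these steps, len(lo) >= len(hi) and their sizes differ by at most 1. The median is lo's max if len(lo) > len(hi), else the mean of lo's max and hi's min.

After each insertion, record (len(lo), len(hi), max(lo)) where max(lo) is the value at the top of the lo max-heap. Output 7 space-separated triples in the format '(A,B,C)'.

Step 1: insert 4 -> lo=[4] hi=[] -> (len(lo)=1, len(hi)=0, max(lo)=4)
Step 2: insert 40 -> lo=[4] hi=[40] -> (len(lo)=1, len(hi)=1, max(lo)=4)
Step 3: insert 40 -> lo=[4, 40] hi=[40] -> (len(lo)=2, len(hi)=1, max(lo)=40)
Step 4: insert 29 -> lo=[4, 29] hi=[40, 40] -> (len(lo)=2, len(hi)=2, max(lo)=29)
Step 5: insert 47 -> lo=[4, 29, 40] hi=[40, 47] -> (len(lo)=3, len(hi)=2, max(lo)=40)
Step 6: insert 12 -> lo=[4, 12, 29] hi=[40, 40, 47] -> (len(lo)=3, len(hi)=3, max(lo)=29)
Step 7: insert 43 -> lo=[4, 12, 29, 40] hi=[40, 43, 47] -> (len(lo)=4, len(hi)=3, max(lo)=40)

Answer: (1,0,4) (1,1,4) (2,1,40) (2,2,29) (3,2,40) (3,3,29) (4,3,40)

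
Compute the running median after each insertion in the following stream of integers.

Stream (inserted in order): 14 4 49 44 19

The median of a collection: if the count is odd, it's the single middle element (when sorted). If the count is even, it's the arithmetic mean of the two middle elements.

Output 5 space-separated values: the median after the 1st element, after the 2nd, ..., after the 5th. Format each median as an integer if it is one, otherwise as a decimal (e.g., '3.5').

Answer: 14 9 14 29 19

Derivation:
Step 1: insert 14 -> lo=[14] (size 1, max 14) hi=[] (size 0) -> median=14
Step 2: insert 4 -> lo=[4] (size 1, max 4) hi=[14] (size 1, min 14) -> median=9
Step 3: insert 49 -> lo=[4, 14] (size 2, max 14) hi=[49] (size 1, min 49) -> median=14
Step 4: insert 44 -> lo=[4, 14] (size 2, max 14) hi=[44, 49] (size 2, min 44) -> median=29
Step 5: insert 19 -> lo=[4, 14, 19] (size 3, max 19) hi=[44, 49] (size 2, min 44) -> median=19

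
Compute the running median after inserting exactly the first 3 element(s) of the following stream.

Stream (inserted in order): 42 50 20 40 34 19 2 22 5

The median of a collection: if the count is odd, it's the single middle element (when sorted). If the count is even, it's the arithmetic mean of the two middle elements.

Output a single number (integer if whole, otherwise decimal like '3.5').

Step 1: insert 42 -> lo=[42] (size 1, max 42) hi=[] (size 0) -> median=42
Step 2: insert 50 -> lo=[42] (size 1, max 42) hi=[50] (size 1, min 50) -> median=46
Step 3: insert 20 -> lo=[20, 42] (size 2, max 42) hi=[50] (size 1, min 50) -> median=42

Answer: 42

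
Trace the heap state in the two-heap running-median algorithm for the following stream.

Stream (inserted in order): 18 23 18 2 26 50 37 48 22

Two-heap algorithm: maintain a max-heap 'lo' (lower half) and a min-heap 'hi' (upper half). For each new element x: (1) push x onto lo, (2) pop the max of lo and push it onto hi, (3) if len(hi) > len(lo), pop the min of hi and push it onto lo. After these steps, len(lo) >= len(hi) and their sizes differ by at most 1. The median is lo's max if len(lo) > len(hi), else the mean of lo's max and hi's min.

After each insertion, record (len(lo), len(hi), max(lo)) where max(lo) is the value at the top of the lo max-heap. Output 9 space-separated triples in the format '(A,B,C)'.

Step 1: insert 18 -> lo=[18] hi=[] -> (len(lo)=1, len(hi)=0, max(lo)=18)
Step 2: insert 23 -> lo=[18] hi=[23] -> (len(lo)=1, len(hi)=1, max(lo)=18)
Step 3: insert 18 -> lo=[18, 18] hi=[23] -> (len(lo)=2, len(hi)=1, max(lo)=18)
Step 4: insert 2 -> lo=[2, 18] hi=[18, 23] -> (len(lo)=2, len(hi)=2, max(lo)=18)
Step 5: insert 26 -> lo=[2, 18, 18] hi=[23, 26] -> (len(lo)=3, len(hi)=2, max(lo)=18)
Step 6: insert 50 -> lo=[2, 18, 18] hi=[23, 26, 50] -> (len(lo)=3, len(hi)=3, max(lo)=18)
Step 7: insert 37 -> lo=[2, 18, 18, 23] hi=[26, 37, 50] -> (len(lo)=4, len(hi)=3, max(lo)=23)
Step 8: insert 48 -> lo=[2, 18, 18, 23] hi=[26, 37, 48, 50] -> (len(lo)=4, len(hi)=4, max(lo)=23)
Step 9: insert 22 -> lo=[2, 18, 18, 22, 23] hi=[26, 37, 48, 50] -> (len(lo)=5, len(hi)=4, max(lo)=23)

Answer: (1,0,18) (1,1,18) (2,1,18) (2,2,18) (3,2,18) (3,3,18) (4,3,23) (4,4,23) (5,4,23)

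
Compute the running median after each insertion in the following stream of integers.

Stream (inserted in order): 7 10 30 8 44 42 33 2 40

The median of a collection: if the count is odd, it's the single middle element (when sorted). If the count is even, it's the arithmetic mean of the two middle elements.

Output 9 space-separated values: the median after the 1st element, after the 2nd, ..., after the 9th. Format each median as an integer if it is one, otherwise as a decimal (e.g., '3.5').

Step 1: insert 7 -> lo=[7] (size 1, max 7) hi=[] (size 0) -> median=7
Step 2: insert 10 -> lo=[7] (size 1, max 7) hi=[10] (size 1, min 10) -> median=8.5
Step 3: insert 30 -> lo=[7, 10] (size 2, max 10) hi=[30] (size 1, min 30) -> median=10
Step 4: insert 8 -> lo=[7, 8] (size 2, max 8) hi=[10, 30] (size 2, min 10) -> median=9
Step 5: insert 44 -> lo=[7, 8, 10] (size 3, max 10) hi=[30, 44] (size 2, min 30) -> median=10
Step 6: insert 42 -> lo=[7, 8, 10] (size 3, max 10) hi=[30, 42, 44] (size 3, min 30) -> median=20
Step 7: insert 33 -> lo=[7, 8, 10, 30] (size 4, max 30) hi=[33, 42, 44] (size 3, min 33) -> median=30
Step 8: insert 2 -> lo=[2, 7, 8, 10] (size 4, max 10) hi=[30, 33, 42, 44] (size 4, min 30) -> median=20
Step 9: insert 40 -> lo=[2, 7, 8, 10, 30] (size 5, max 30) hi=[33, 40, 42, 44] (size 4, min 33) -> median=30

Answer: 7 8.5 10 9 10 20 30 20 30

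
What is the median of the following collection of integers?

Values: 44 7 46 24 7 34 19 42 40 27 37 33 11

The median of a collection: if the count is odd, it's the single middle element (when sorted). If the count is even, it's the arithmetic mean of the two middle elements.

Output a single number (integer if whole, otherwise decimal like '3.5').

Step 1: insert 44 -> lo=[44] (size 1, max 44) hi=[] (size 0) -> median=44
Step 2: insert 7 -> lo=[7] (size 1, max 7) hi=[44] (size 1, min 44) -> median=25.5
Step 3: insert 46 -> lo=[7, 44] (size 2, max 44) hi=[46] (size 1, min 46) -> median=44
Step 4: insert 24 -> lo=[7, 24] (size 2, max 24) hi=[44, 46] (size 2, min 44) -> median=34
Step 5: insert 7 -> lo=[7, 7, 24] (size 3, max 24) hi=[44, 46] (size 2, min 44) -> median=24
Step 6: insert 34 -> lo=[7, 7, 24] (size 3, max 24) hi=[34, 44, 46] (size 3, min 34) -> median=29
Step 7: insert 19 -> lo=[7, 7, 19, 24] (size 4, max 24) hi=[34, 44, 46] (size 3, min 34) -> median=24
Step 8: insert 42 -> lo=[7, 7, 19, 24] (size 4, max 24) hi=[34, 42, 44, 46] (size 4, min 34) -> median=29
Step 9: insert 40 -> lo=[7, 7, 19, 24, 34] (size 5, max 34) hi=[40, 42, 44, 46] (size 4, min 40) -> median=34
Step 10: insert 27 -> lo=[7, 7, 19, 24, 27] (size 5, max 27) hi=[34, 40, 42, 44, 46] (size 5, min 34) -> median=30.5
Step 11: insert 37 -> lo=[7, 7, 19, 24, 27, 34] (size 6, max 34) hi=[37, 40, 42, 44, 46] (size 5, min 37) -> median=34
Step 12: insert 33 -> lo=[7, 7, 19, 24, 27, 33] (size 6, max 33) hi=[34, 37, 40, 42, 44, 46] (size 6, min 34) -> median=33.5
Step 13: insert 11 -> lo=[7, 7, 11, 19, 24, 27, 33] (size 7, max 33) hi=[34, 37, 40, 42, 44, 46] (size 6, min 34) -> median=33

Answer: 33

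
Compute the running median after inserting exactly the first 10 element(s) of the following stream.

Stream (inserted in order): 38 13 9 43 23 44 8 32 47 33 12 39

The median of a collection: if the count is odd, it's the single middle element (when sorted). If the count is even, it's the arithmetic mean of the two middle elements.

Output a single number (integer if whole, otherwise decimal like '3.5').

Answer: 32.5

Derivation:
Step 1: insert 38 -> lo=[38] (size 1, max 38) hi=[] (size 0) -> median=38
Step 2: insert 13 -> lo=[13] (size 1, max 13) hi=[38] (size 1, min 38) -> median=25.5
Step 3: insert 9 -> lo=[9, 13] (size 2, max 13) hi=[38] (size 1, min 38) -> median=13
Step 4: insert 43 -> lo=[9, 13] (size 2, max 13) hi=[38, 43] (size 2, min 38) -> median=25.5
Step 5: insert 23 -> lo=[9, 13, 23] (size 3, max 23) hi=[38, 43] (size 2, min 38) -> median=23
Step 6: insert 44 -> lo=[9, 13, 23] (size 3, max 23) hi=[38, 43, 44] (size 3, min 38) -> median=30.5
Step 7: insert 8 -> lo=[8, 9, 13, 23] (size 4, max 23) hi=[38, 43, 44] (size 3, min 38) -> median=23
Step 8: insert 32 -> lo=[8, 9, 13, 23] (size 4, max 23) hi=[32, 38, 43, 44] (size 4, min 32) -> median=27.5
Step 9: insert 47 -> lo=[8, 9, 13, 23, 32] (size 5, max 32) hi=[38, 43, 44, 47] (size 4, min 38) -> median=32
Step 10: insert 33 -> lo=[8, 9, 13, 23, 32] (size 5, max 32) hi=[33, 38, 43, 44, 47] (size 5, min 33) -> median=32.5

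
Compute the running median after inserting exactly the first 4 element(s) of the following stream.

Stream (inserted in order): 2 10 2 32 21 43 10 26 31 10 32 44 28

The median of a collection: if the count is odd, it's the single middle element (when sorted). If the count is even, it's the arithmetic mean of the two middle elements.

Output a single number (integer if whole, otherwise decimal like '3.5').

Step 1: insert 2 -> lo=[2] (size 1, max 2) hi=[] (size 0) -> median=2
Step 2: insert 10 -> lo=[2] (size 1, max 2) hi=[10] (size 1, min 10) -> median=6
Step 3: insert 2 -> lo=[2, 2] (size 2, max 2) hi=[10] (size 1, min 10) -> median=2
Step 4: insert 32 -> lo=[2, 2] (size 2, max 2) hi=[10, 32] (size 2, min 10) -> median=6

Answer: 6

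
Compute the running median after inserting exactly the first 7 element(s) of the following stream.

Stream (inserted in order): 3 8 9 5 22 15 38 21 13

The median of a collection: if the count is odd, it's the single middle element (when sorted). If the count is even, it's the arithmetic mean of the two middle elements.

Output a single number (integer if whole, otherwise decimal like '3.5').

Step 1: insert 3 -> lo=[3] (size 1, max 3) hi=[] (size 0) -> median=3
Step 2: insert 8 -> lo=[3] (size 1, max 3) hi=[8] (size 1, min 8) -> median=5.5
Step 3: insert 9 -> lo=[3, 8] (size 2, max 8) hi=[9] (size 1, min 9) -> median=8
Step 4: insert 5 -> lo=[3, 5] (size 2, max 5) hi=[8, 9] (size 2, min 8) -> median=6.5
Step 5: insert 22 -> lo=[3, 5, 8] (size 3, max 8) hi=[9, 22] (size 2, min 9) -> median=8
Step 6: insert 15 -> lo=[3, 5, 8] (size 3, max 8) hi=[9, 15, 22] (size 3, min 9) -> median=8.5
Step 7: insert 38 -> lo=[3, 5, 8, 9] (size 4, max 9) hi=[15, 22, 38] (size 3, min 15) -> median=9

Answer: 9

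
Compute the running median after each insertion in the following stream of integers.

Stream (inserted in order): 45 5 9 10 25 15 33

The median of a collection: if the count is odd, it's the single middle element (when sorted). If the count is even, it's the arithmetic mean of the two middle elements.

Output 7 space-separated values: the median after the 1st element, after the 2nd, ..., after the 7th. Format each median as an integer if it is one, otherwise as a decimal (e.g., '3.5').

Answer: 45 25 9 9.5 10 12.5 15

Derivation:
Step 1: insert 45 -> lo=[45] (size 1, max 45) hi=[] (size 0) -> median=45
Step 2: insert 5 -> lo=[5] (size 1, max 5) hi=[45] (size 1, min 45) -> median=25
Step 3: insert 9 -> lo=[5, 9] (size 2, max 9) hi=[45] (size 1, min 45) -> median=9
Step 4: insert 10 -> lo=[5, 9] (size 2, max 9) hi=[10, 45] (size 2, min 10) -> median=9.5
Step 5: insert 25 -> lo=[5, 9, 10] (size 3, max 10) hi=[25, 45] (size 2, min 25) -> median=10
Step 6: insert 15 -> lo=[5, 9, 10] (size 3, max 10) hi=[15, 25, 45] (size 3, min 15) -> median=12.5
Step 7: insert 33 -> lo=[5, 9, 10, 15] (size 4, max 15) hi=[25, 33, 45] (size 3, min 25) -> median=15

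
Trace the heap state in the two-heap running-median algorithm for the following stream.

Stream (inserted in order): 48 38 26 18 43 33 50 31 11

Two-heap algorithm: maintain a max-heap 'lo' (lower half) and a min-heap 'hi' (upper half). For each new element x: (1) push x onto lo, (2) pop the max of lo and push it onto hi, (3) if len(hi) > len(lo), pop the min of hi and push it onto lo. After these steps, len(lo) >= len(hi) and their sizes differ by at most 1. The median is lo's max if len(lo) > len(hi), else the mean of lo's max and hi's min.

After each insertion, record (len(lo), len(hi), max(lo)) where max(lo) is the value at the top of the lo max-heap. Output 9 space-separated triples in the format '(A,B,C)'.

Step 1: insert 48 -> lo=[48] hi=[] -> (len(lo)=1, len(hi)=0, max(lo)=48)
Step 2: insert 38 -> lo=[38] hi=[48] -> (len(lo)=1, len(hi)=1, max(lo)=38)
Step 3: insert 26 -> lo=[26, 38] hi=[48] -> (len(lo)=2, len(hi)=1, max(lo)=38)
Step 4: insert 18 -> lo=[18, 26] hi=[38, 48] -> (len(lo)=2, len(hi)=2, max(lo)=26)
Step 5: insert 43 -> lo=[18, 26, 38] hi=[43, 48] -> (len(lo)=3, len(hi)=2, max(lo)=38)
Step 6: insert 33 -> lo=[18, 26, 33] hi=[38, 43, 48] -> (len(lo)=3, len(hi)=3, max(lo)=33)
Step 7: insert 50 -> lo=[18, 26, 33, 38] hi=[43, 48, 50] -> (len(lo)=4, len(hi)=3, max(lo)=38)
Step 8: insert 31 -> lo=[18, 26, 31, 33] hi=[38, 43, 48, 50] -> (len(lo)=4, len(hi)=4, max(lo)=33)
Step 9: insert 11 -> lo=[11, 18, 26, 31, 33] hi=[38, 43, 48, 50] -> (len(lo)=5, len(hi)=4, max(lo)=33)

Answer: (1,0,48) (1,1,38) (2,1,38) (2,2,26) (3,2,38) (3,3,33) (4,3,38) (4,4,33) (5,4,33)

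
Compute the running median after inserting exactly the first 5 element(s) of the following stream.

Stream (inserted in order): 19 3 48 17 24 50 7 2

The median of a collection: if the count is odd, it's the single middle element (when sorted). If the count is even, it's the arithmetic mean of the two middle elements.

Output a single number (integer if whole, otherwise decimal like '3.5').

Answer: 19

Derivation:
Step 1: insert 19 -> lo=[19] (size 1, max 19) hi=[] (size 0) -> median=19
Step 2: insert 3 -> lo=[3] (size 1, max 3) hi=[19] (size 1, min 19) -> median=11
Step 3: insert 48 -> lo=[3, 19] (size 2, max 19) hi=[48] (size 1, min 48) -> median=19
Step 4: insert 17 -> lo=[3, 17] (size 2, max 17) hi=[19, 48] (size 2, min 19) -> median=18
Step 5: insert 24 -> lo=[3, 17, 19] (size 3, max 19) hi=[24, 48] (size 2, min 24) -> median=19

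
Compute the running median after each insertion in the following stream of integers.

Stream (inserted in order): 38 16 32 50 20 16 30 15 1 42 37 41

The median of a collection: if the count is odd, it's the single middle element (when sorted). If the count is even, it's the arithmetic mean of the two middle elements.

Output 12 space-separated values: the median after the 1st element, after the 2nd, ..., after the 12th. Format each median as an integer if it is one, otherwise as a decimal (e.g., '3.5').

Answer: 38 27 32 35 32 26 30 25 20 25 30 31

Derivation:
Step 1: insert 38 -> lo=[38] (size 1, max 38) hi=[] (size 0) -> median=38
Step 2: insert 16 -> lo=[16] (size 1, max 16) hi=[38] (size 1, min 38) -> median=27
Step 3: insert 32 -> lo=[16, 32] (size 2, max 32) hi=[38] (size 1, min 38) -> median=32
Step 4: insert 50 -> lo=[16, 32] (size 2, max 32) hi=[38, 50] (size 2, min 38) -> median=35
Step 5: insert 20 -> lo=[16, 20, 32] (size 3, max 32) hi=[38, 50] (size 2, min 38) -> median=32
Step 6: insert 16 -> lo=[16, 16, 20] (size 3, max 20) hi=[32, 38, 50] (size 3, min 32) -> median=26
Step 7: insert 30 -> lo=[16, 16, 20, 30] (size 4, max 30) hi=[32, 38, 50] (size 3, min 32) -> median=30
Step 8: insert 15 -> lo=[15, 16, 16, 20] (size 4, max 20) hi=[30, 32, 38, 50] (size 4, min 30) -> median=25
Step 9: insert 1 -> lo=[1, 15, 16, 16, 20] (size 5, max 20) hi=[30, 32, 38, 50] (size 4, min 30) -> median=20
Step 10: insert 42 -> lo=[1, 15, 16, 16, 20] (size 5, max 20) hi=[30, 32, 38, 42, 50] (size 5, min 30) -> median=25
Step 11: insert 37 -> lo=[1, 15, 16, 16, 20, 30] (size 6, max 30) hi=[32, 37, 38, 42, 50] (size 5, min 32) -> median=30
Step 12: insert 41 -> lo=[1, 15, 16, 16, 20, 30] (size 6, max 30) hi=[32, 37, 38, 41, 42, 50] (size 6, min 32) -> median=31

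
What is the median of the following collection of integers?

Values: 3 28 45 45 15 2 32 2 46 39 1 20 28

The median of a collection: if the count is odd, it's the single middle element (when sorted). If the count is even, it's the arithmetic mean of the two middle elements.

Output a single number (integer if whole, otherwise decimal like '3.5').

Step 1: insert 3 -> lo=[3] (size 1, max 3) hi=[] (size 0) -> median=3
Step 2: insert 28 -> lo=[3] (size 1, max 3) hi=[28] (size 1, min 28) -> median=15.5
Step 3: insert 45 -> lo=[3, 28] (size 2, max 28) hi=[45] (size 1, min 45) -> median=28
Step 4: insert 45 -> lo=[3, 28] (size 2, max 28) hi=[45, 45] (size 2, min 45) -> median=36.5
Step 5: insert 15 -> lo=[3, 15, 28] (size 3, max 28) hi=[45, 45] (size 2, min 45) -> median=28
Step 6: insert 2 -> lo=[2, 3, 15] (size 3, max 15) hi=[28, 45, 45] (size 3, min 28) -> median=21.5
Step 7: insert 32 -> lo=[2, 3, 15, 28] (size 4, max 28) hi=[32, 45, 45] (size 3, min 32) -> median=28
Step 8: insert 2 -> lo=[2, 2, 3, 15] (size 4, max 15) hi=[28, 32, 45, 45] (size 4, min 28) -> median=21.5
Step 9: insert 46 -> lo=[2, 2, 3, 15, 28] (size 5, max 28) hi=[32, 45, 45, 46] (size 4, min 32) -> median=28
Step 10: insert 39 -> lo=[2, 2, 3, 15, 28] (size 5, max 28) hi=[32, 39, 45, 45, 46] (size 5, min 32) -> median=30
Step 11: insert 1 -> lo=[1, 2, 2, 3, 15, 28] (size 6, max 28) hi=[32, 39, 45, 45, 46] (size 5, min 32) -> median=28
Step 12: insert 20 -> lo=[1, 2, 2, 3, 15, 20] (size 6, max 20) hi=[28, 32, 39, 45, 45, 46] (size 6, min 28) -> median=24
Step 13: insert 28 -> lo=[1, 2, 2, 3, 15, 20, 28] (size 7, max 28) hi=[28, 32, 39, 45, 45, 46] (size 6, min 28) -> median=28

Answer: 28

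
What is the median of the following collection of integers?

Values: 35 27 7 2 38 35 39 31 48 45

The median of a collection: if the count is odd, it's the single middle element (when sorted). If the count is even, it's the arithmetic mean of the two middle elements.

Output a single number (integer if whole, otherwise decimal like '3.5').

Step 1: insert 35 -> lo=[35] (size 1, max 35) hi=[] (size 0) -> median=35
Step 2: insert 27 -> lo=[27] (size 1, max 27) hi=[35] (size 1, min 35) -> median=31
Step 3: insert 7 -> lo=[7, 27] (size 2, max 27) hi=[35] (size 1, min 35) -> median=27
Step 4: insert 2 -> lo=[2, 7] (size 2, max 7) hi=[27, 35] (size 2, min 27) -> median=17
Step 5: insert 38 -> lo=[2, 7, 27] (size 3, max 27) hi=[35, 38] (size 2, min 35) -> median=27
Step 6: insert 35 -> lo=[2, 7, 27] (size 3, max 27) hi=[35, 35, 38] (size 3, min 35) -> median=31
Step 7: insert 39 -> lo=[2, 7, 27, 35] (size 4, max 35) hi=[35, 38, 39] (size 3, min 35) -> median=35
Step 8: insert 31 -> lo=[2, 7, 27, 31] (size 4, max 31) hi=[35, 35, 38, 39] (size 4, min 35) -> median=33
Step 9: insert 48 -> lo=[2, 7, 27, 31, 35] (size 5, max 35) hi=[35, 38, 39, 48] (size 4, min 35) -> median=35
Step 10: insert 45 -> lo=[2, 7, 27, 31, 35] (size 5, max 35) hi=[35, 38, 39, 45, 48] (size 5, min 35) -> median=35

Answer: 35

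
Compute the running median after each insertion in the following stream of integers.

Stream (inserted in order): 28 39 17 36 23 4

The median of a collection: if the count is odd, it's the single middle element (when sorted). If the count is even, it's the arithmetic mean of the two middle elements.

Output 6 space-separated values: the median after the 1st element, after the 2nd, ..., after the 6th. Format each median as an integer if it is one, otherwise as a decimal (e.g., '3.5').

Step 1: insert 28 -> lo=[28] (size 1, max 28) hi=[] (size 0) -> median=28
Step 2: insert 39 -> lo=[28] (size 1, max 28) hi=[39] (size 1, min 39) -> median=33.5
Step 3: insert 17 -> lo=[17, 28] (size 2, max 28) hi=[39] (size 1, min 39) -> median=28
Step 4: insert 36 -> lo=[17, 28] (size 2, max 28) hi=[36, 39] (size 2, min 36) -> median=32
Step 5: insert 23 -> lo=[17, 23, 28] (size 3, max 28) hi=[36, 39] (size 2, min 36) -> median=28
Step 6: insert 4 -> lo=[4, 17, 23] (size 3, max 23) hi=[28, 36, 39] (size 3, min 28) -> median=25.5

Answer: 28 33.5 28 32 28 25.5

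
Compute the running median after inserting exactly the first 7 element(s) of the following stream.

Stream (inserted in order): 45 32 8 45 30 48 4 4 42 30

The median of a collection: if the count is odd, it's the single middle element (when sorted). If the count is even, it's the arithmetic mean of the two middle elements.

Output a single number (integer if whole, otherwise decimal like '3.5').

Step 1: insert 45 -> lo=[45] (size 1, max 45) hi=[] (size 0) -> median=45
Step 2: insert 32 -> lo=[32] (size 1, max 32) hi=[45] (size 1, min 45) -> median=38.5
Step 3: insert 8 -> lo=[8, 32] (size 2, max 32) hi=[45] (size 1, min 45) -> median=32
Step 4: insert 45 -> lo=[8, 32] (size 2, max 32) hi=[45, 45] (size 2, min 45) -> median=38.5
Step 5: insert 30 -> lo=[8, 30, 32] (size 3, max 32) hi=[45, 45] (size 2, min 45) -> median=32
Step 6: insert 48 -> lo=[8, 30, 32] (size 3, max 32) hi=[45, 45, 48] (size 3, min 45) -> median=38.5
Step 7: insert 4 -> lo=[4, 8, 30, 32] (size 4, max 32) hi=[45, 45, 48] (size 3, min 45) -> median=32

Answer: 32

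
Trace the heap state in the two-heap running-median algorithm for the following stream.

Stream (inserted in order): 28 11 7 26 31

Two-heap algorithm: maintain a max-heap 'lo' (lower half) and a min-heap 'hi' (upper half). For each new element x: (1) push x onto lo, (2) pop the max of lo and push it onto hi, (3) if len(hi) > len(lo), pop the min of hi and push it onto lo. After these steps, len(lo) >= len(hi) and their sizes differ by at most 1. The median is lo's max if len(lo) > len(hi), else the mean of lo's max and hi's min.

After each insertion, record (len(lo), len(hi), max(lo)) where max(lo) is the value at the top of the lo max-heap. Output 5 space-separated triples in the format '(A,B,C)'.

Answer: (1,0,28) (1,1,11) (2,1,11) (2,2,11) (3,2,26)

Derivation:
Step 1: insert 28 -> lo=[28] hi=[] -> (len(lo)=1, len(hi)=0, max(lo)=28)
Step 2: insert 11 -> lo=[11] hi=[28] -> (len(lo)=1, len(hi)=1, max(lo)=11)
Step 3: insert 7 -> lo=[7, 11] hi=[28] -> (len(lo)=2, len(hi)=1, max(lo)=11)
Step 4: insert 26 -> lo=[7, 11] hi=[26, 28] -> (len(lo)=2, len(hi)=2, max(lo)=11)
Step 5: insert 31 -> lo=[7, 11, 26] hi=[28, 31] -> (len(lo)=3, len(hi)=2, max(lo)=26)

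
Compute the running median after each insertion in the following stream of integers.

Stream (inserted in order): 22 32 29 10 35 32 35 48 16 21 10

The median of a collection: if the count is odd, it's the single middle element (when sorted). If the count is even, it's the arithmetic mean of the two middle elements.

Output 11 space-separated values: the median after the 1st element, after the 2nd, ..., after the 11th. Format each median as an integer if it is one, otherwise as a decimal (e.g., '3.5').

Step 1: insert 22 -> lo=[22] (size 1, max 22) hi=[] (size 0) -> median=22
Step 2: insert 32 -> lo=[22] (size 1, max 22) hi=[32] (size 1, min 32) -> median=27
Step 3: insert 29 -> lo=[22, 29] (size 2, max 29) hi=[32] (size 1, min 32) -> median=29
Step 4: insert 10 -> lo=[10, 22] (size 2, max 22) hi=[29, 32] (size 2, min 29) -> median=25.5
Step 5: insert 35 -> lo=[10, 22, 29] (size 3, max 29) hi=[32, 35] (size 2, min 32) -> median=29
Step 6: insert 32 -> lo=[10, 22, 29] (size 3, max 29) hi=[32, 32, 35] (size 3, min 32) -> median=30.5
Step 7: insert 35 -> lo=[10, 22, 29, 32] (size 4, max 32) hi=[32, 35, 35] (size 3, min 32) -> median=32
Step 8: insert 48 -> lo=[10, 22, 29, 32] (size 4, max 32) hi=[32, 35, 35, 48] (size 4, min 32) -> median=32
Step 9: insert 16 -> lo=[10, 16, 22, 29, 32] (size 5, max 32) hi=[32, 35, 35, 48] (size 4, min 32) -> median=32
Step 10: insert 21 -> lo=[10, 16, 21, 22, 29] (size 5, max 29) hi=[32, 32, 35, 35, 48] (size 5, min 32) -> median=30.5
Step 11: insert 10 -> lo=[10, 10, 16, 21, 22, 29] (size 6, max 29) hi=[32, 32, 35, 35, 48] (size 5, min 32) -> median=29

Answer: 22 27 29 25.5 29 30.5 32 32 32 30.5 29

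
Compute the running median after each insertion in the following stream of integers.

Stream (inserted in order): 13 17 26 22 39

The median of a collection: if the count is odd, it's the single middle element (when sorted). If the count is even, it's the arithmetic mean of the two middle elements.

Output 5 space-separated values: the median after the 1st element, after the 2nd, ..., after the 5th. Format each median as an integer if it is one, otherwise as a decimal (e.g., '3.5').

Answer: 13 15 17 19.5 22

Derivation:
Step 1: insert 13 -> lo=[13] (size 1, max 13) hi=[] (size 0) -> median=13
Step 2: insert 17 -> lo=[13] (size 1, max 13) hi=[17] (size 1, min 17) -> median=15
Step 3: insert 26 -> lo=[13, 17] (size 2, max 17) hi=[26] (size 1, min 26) -> median=17
Step 4: insert 22 -> lo=[13, 17] (size 2, max 17) hi=[22, 26] (size 2, min 22) -> median=19.5
Step 5: insert 39 -> lo=[13, 17, 22] (size 3, max 22) hi=[26, 39] (size 2, min 26) -> median=22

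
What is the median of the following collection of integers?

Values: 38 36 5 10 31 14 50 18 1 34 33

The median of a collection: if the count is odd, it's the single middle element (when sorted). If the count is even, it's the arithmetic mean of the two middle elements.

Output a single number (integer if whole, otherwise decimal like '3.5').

Step 1: insert 38 -> lo=[38] (size 1, max 38) hi=[] (size 0) -> median=38
Step 2: insert 36 -> lo=[36] (size 1, max 36) hi=[38] (size 1, min 38) -> median=37
Step 3: insert 5 -> lo=[5, 36] (size 2, max 36) hi=[38] (size 1, min 38) -> median=36
Step 4: insert 10 -> lo=[5, 10] (size 2, max 10) hi=[36, 38] (size 2, min 36) -> median=23
Step 5: insert 31 -> lo=[5, 10, 31] (size 3, max 31) hi=[36, 38] (size 2, min 36) -> median=31
Step 6: insert 14 -> lo=[5, 10, 14] (size 3, max 14) hi=[31, 36, 38] (size 3, min 31) -> median=22.5
Step 7: insert 50 -> lo=[5, 10, 14, 31] (size 4, max 31) hi=[36, 38, 50] (size 3, min 36) -> median=31
Step 8: insert 18 -> lo=[5, 10, 14, 18] (size 4, max 18) hi=[31, 36, 38, 50] (size 4, min 31) -> median=24.5
Step 9: insert 1 -> lo=[1, 5, 10, 14, 18] (size 5, max 18) hi=[31, 36, 38, 50] (size 4, min 31) -> median=18
Step 10: insert 34 -> lo=[1, 5, 10, 14, 18] (size 5, max 18) hi=[31, 34, 36, 38, 50] (size 5, min 31) -> median=24.5
Step 11: insert 33 -> lo=[1, 5, 10, 14, 18, 31] (size 6, max 31) hi=[33, 34, 36, 38, 50] (size 5, min 33) -> median=31

Answer: 31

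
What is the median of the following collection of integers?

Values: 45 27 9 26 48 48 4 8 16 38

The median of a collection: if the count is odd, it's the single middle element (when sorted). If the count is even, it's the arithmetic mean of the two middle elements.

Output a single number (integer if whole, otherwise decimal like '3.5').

Step 1: insert 45 -> lo=[45] (size 1, max 45) hi=[] (size 0) -> median=45
Step 2: insert 27 -> lo=[27] (size 1, max 27) hi=[45] (size 1, min 45) -> median=36
Step 3: insert 9 -> lo=[9, 27] (size 2, max 27) hi=[45] (size 1, min 45) -> median=27
Step 4: insert 26 -> lo=[9, 26] (size 2, max 26) hi=[27, 45] (size 2, min 27) -> median=26.5
Step 5: insert 48 -> lo=[9, 26, 27] (size 3, max 27) hi=[45, 48] (size 2, min 45) -> median=27
Step 6: insert 48 -> lo=[9, 26, 27] (size 3, max 27) hi=[45, 48, 48] (size 3, min 45) -> median=36
Step 7: insert 4 -> lo=[4, 9, 26, 27] (size 4, max 27) hi=[45, 48, 48] (size 3, min 45) -> median=27
Step 8: insert 8 -> lo=[4, 8, 9, 26] (size 4, max 26) hi=[27, 45, 48, 48] (size 4, min 27) -> median=26.5
Step 9: insert 16 -> lo=[4, 8, 9, 16, 26] (size 5, max 26) hi=[27, 45, 48, 48] (size 4, min 27) -> median=26
Step 10: insert 38 -> lo=[4, 8, 9, 16, 26] (size 5, max 26) hi=[27, 38, 45, 48, 48] (size 5, min 27) -> median=26.5

Answer: 26.5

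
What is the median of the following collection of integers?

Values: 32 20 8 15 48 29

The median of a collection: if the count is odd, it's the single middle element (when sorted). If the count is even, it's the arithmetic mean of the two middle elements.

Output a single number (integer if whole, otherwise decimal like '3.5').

Answer: 24.5

Derivation:
Step 1: insert 32 -> lo=[32] (size 1, max 32) hi=[] (size 0) -> median=32
Step 2: insert 20 -> lo=[20] (size 1, max 20) hi=[32] (size 1, min 32) -> median=26
Step 3: insert 8 -> lo=[8, 20] (size 2, max 20) hi=[32] (size 1, min 32) -> median=20
Step 4: insert 15 -> lo=[8, 15] (size 2, max 15) hi=[20, 32] (size 2, min 20) -> median=17.5
Step 5: insert 48 -> lo=[8, 15, 20] (size 3, max 20) hi=[32, 48] (size 2, min 32) -> median=20
Step 6: insert 29 -> lo=[8, 15, 20] (size 3, max 20) hi=[29, 32, 48] (size 3, min 29) -> median=24.5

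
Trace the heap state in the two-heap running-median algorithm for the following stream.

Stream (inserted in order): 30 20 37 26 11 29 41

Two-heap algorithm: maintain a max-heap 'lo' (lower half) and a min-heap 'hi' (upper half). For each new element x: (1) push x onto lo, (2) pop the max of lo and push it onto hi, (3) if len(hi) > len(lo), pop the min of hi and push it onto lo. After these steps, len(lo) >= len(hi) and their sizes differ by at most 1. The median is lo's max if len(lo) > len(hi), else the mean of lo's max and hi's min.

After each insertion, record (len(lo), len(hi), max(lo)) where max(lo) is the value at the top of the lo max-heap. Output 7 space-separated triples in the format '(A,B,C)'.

Answer: (1,0,30) (1,1,20) (2,1,30) (2,2,26) (3,2,26) (3,3,26) (4,3,29)

Derivation:
Step 1: insert 30 -> lo=[30] hi=[] -> (len(lo)=1, len(hi)=0, max(lo)=30)
Step 2: insert 20 -> lo=[20] hi=[30] -> (len(lo)=1, len(hi)=1, max(lo)=20)
Step 3: insert 37 -> lo=[20, 30] hi=[37] -> (len(lo)=2, len(hi)=1, max(lo)=30)
Step 4: insert 26 -> lo=[20, 26] hi=[30, 37] -> (len(lo)=2, len(hi)=2, max(lo)=26)
Step 5: insert 11 -> lo=[11, 20, 26] hi=[30, 37] -> (len(lo)=3, len(hi)=2, max(lo)=26)
Step 6: insert 29 -> lo=[11, 20, 26] hi=[29, 30, 37] -> (len(lo)=3, len(hi)=3, max(lo)=26)
Step 7: insert 41 -> lo=[11, 20, 26, 29] hi=[30, 37, 41] -> (len(lo)=4, len(hi)=3, max(lo)=29)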